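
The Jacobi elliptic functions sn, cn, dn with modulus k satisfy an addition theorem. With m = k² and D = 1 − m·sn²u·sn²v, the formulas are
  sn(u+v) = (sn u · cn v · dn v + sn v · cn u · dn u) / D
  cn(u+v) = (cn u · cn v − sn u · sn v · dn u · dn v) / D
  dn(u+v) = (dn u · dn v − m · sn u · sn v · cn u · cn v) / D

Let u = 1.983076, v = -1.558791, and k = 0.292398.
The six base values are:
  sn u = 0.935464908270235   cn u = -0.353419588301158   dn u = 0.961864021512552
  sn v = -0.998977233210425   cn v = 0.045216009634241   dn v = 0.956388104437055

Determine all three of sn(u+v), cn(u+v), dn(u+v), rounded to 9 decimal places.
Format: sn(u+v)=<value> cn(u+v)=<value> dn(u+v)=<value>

m = k² = 0.085496590404
D = 1 − m·sn²u·sn²v = 0.9253353595387395
sn(u+v) = (sn u·cn v·dn v + sn v·cn u·dn u)/D = 0.3800472002887545/0.9253353595387395 = 0.410712933825635
cn(u+v) = (cn u·cn v − sn u·sn v·dn u·dn v)/D = 0.8436881255329884/0.9253353595387395 = 0.9117647097734917
dn(u+v) = (dn u·dn v − m·sn u·sn v·cn u·cn v)/D = 0.9186385321852236/0.9253353595387395 = 0.9927628104940742

sn(u+v)=0.410712934 cn(u+v)=0.911764710 dn(u+v)=0.992762810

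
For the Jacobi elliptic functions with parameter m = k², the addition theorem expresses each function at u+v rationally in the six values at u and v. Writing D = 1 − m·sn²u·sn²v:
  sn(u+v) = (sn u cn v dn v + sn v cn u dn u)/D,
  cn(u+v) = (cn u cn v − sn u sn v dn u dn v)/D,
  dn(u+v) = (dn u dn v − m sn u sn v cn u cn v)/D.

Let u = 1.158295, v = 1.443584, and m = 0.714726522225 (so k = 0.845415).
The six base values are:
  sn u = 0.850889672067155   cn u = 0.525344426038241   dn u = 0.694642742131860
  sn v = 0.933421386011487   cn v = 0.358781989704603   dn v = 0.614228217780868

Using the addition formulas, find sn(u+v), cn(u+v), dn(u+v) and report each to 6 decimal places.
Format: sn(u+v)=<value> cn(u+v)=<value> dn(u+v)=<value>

sn(u+v)=0.961767 cn(u+v)=-0.273870 dn(u+v)=0.582135

m = k² = 0.714726522225
D = 1 − m·sn²u·sn²v = 0.5491398026027969
sn(u+v) = (sn u·cn v·dn v + sn v·cn u·dn u)/D = 0.5281443586654268/0.5491398026027969 = 0.9617666688193853
cn(u+v) = (cn u·cn v − sn u·sn v·dn u·dn v)/D = -0.1503930158369189/0.5491398026027969 = -0.2738701786395568
dn(u+v) = (dn u·dn v − m·sn u·sn v·cn u·cn v)/D = 0.3196736371037429/0.5491398026027969 = 0.5821352515125713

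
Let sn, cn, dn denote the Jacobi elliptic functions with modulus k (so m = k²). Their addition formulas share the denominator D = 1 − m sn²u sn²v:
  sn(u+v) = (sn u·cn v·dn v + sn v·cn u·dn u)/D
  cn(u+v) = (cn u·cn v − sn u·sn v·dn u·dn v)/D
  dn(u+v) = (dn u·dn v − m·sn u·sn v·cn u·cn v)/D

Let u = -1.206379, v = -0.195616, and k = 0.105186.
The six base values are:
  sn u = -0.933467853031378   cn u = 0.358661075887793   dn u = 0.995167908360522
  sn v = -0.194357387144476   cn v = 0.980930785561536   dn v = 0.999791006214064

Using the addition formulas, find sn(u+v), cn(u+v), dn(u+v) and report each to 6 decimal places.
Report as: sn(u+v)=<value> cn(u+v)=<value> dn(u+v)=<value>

sn(u+v)=-0.985206 cn(u+v)=0.171372 dn(u+v)=0.994616

m = k² = 0.011064094596
D = 1 − m·sn²u·sn²v = 0.9996358194758662
sn(u+v) = (sn u·cn v·dn v + sn v·cn u·dn u)/D = -0.9848475776436658/0.9996358194758662 = -0.9852063706160967
cn(u+v) = (cn u·cn v − sn u·sn v·dn u·dn v)/D = 0.1713097206482757/0.9996358194758662 = 0.1713721310407801
dn(u+v) = (dn u·dn v − m·sn u·sn v·cn u·cn v)/D = 0.994253706244544/0.9996358194758662 = 0.9946159259937843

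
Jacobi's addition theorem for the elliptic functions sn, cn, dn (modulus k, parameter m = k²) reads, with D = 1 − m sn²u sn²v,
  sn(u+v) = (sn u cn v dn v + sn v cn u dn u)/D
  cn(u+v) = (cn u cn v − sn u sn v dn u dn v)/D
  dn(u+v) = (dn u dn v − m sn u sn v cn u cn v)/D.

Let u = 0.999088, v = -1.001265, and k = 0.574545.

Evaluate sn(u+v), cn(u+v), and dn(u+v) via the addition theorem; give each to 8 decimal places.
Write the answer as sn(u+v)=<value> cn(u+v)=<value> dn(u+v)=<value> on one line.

sn u = 0.8159633176134552, cn u = 0.5781036795499952, dn u = 0.883300284517558
sn v = -0.817073257108737, cn v = 0.5765338606861871, dn v = 0.8829615275498523
m = k² = 0.330101957025
D = 1 − m·sn²u·sn²v = 0.8532725527832419
sn(u+v) = (sn u·cn v·dn v + sn v·cn u·dn u)/D = -0.001857572395784437/0.8532725527832419 = -0.002176997712776914
cn(u+v) = (cn u·cn v − sn u·sn v·dn u·dn v)/D = 0.8532705308154177/0.8532725527832419 = 0.9999976303376716
dn(u+v) = (dn u·dn v − m·sn u·sn v·cn u·cn v)/D = 0.8532718853282359/0.8532725527832419 = 0.9999992177704488

sn(u+v)=-0.00217700 cn(u+v)=0.99999763 dn(u+v)=0.99999922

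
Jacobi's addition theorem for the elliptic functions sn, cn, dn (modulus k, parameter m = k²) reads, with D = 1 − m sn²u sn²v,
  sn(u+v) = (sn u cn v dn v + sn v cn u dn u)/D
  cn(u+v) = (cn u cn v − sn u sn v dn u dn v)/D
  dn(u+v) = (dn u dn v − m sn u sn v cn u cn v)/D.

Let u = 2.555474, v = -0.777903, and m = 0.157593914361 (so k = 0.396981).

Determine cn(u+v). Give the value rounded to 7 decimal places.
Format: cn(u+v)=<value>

sn u = 0.6543636600578426, cn u = -0.7561800052869054, dn u = 0.9656705329474842
sn v = -0.6939636217351722, cn v = 0.7200100636159211, dn v = 0.961303830559706
m = k² = 0.157593914361
D = 1 − m·sn²u·sn²v = 0.9675024067691845
cn(u+v) = (cn u·cn v − sn u·sn v·dn u·dn v)/D = -0.1229106728150088/0.9675024067691845 = -0.1270391390812648

cn(u+v)=-0.1270391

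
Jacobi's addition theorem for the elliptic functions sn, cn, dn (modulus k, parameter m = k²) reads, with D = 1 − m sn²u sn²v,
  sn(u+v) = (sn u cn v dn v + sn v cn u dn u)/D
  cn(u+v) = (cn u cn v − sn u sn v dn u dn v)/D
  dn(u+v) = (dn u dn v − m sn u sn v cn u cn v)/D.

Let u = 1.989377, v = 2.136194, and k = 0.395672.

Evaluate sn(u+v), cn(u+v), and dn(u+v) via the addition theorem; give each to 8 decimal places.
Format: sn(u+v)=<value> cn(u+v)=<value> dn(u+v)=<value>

sn u = 0.9481643163625508, cn u = -0.3177804732464482, dn u = 0.9269592332972438
sn v = 0.8960314962148084, cn v = -0.4439904929061564, dn v = 0.935042905816562
m = k² = 0.156556331584
D = 1 − m·sn²u·sn²v = 0.8869984497394144
sn(u+v) = (sn u·cn v·dn v + sn v·cn u·dn u)/D = -0.6575741573567363/0.8869984497394144 = -0.7413475835836251
cn(u+v) = (cn u·cn v − sn u·sn v·dn u·dn v)/D = -0.5952835269152864/0.8869984497394144 = -0.6711212709449165
dn(u+v) = (dn u·dn v − m·sn u·sn v·cn u·cn v)/D = 0.8479803662033872/0.8869984497394144 = 0.9560111028970907

sn(u+v)=-0.74134758 cn(u+v)=-0.67112127 dn(u+v)=0.95601110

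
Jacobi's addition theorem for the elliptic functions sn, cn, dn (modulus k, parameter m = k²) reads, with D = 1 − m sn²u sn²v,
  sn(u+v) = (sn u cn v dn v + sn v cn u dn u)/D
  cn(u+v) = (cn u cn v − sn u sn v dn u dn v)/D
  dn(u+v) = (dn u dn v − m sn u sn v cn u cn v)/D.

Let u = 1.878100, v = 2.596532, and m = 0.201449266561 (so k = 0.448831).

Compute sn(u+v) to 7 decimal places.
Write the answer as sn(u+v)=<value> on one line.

sn(u+v)=-0.8976865

sn u = 0.9810693470561445, cn u = -0.1936567485703256, dn u = 0.8978338779773444
sn v = 0.6539055107221727, cn v = -0.7565762242148338, dn v = 0.9559612027785479
m = k² = 0.201449266561
D = 1 − m·sn²u·sn²v = 0.9170922558468174
sn(u+v) = (sn u·cn v·dn v + sn v·cn u·dn u)/D = -0.8232613708199615/0.9170922558468174 = -0.8976865365194747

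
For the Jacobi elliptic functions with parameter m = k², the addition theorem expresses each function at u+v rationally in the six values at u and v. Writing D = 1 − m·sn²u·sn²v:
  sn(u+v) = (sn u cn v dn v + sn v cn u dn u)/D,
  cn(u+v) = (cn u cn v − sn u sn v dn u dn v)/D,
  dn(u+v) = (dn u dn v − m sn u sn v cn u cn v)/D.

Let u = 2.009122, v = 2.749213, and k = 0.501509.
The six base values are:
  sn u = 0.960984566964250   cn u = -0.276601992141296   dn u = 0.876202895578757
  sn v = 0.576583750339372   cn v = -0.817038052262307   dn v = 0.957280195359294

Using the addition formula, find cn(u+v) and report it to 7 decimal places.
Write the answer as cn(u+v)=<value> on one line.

m = k² = 0.251511277081
D = 1 − m·sn²u·sn²v = 0.9227826157110841
cn(u+v) = (cn u·cn v − sn u·sn v·dn u·dn v)/D = -0.2387590410238334/0.9227826157110841 = -0.2587381220222152

cn(u+v)=-0.2587381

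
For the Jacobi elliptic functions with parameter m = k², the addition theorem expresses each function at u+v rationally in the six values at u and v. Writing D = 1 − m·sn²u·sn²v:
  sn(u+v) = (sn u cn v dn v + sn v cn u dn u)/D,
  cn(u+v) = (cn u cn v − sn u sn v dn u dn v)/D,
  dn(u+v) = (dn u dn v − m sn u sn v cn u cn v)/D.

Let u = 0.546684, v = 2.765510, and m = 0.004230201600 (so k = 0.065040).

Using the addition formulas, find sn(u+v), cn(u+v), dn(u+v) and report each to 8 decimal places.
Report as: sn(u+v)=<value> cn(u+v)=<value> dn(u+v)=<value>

sn u = 0.5197647052377852, cn u = 0.8543094586793935, dn u = 0.9994284308599648
sn v = 0.3703405036942115, cn v = -0.9288960713252682, dn v = 0.9997098674190614
m = k² = 0.0042302016
D = 1 − m·sn²u·sn²v = 0.999843261003634
sn(u+v) = (sn u·cn v·dn v + sn v·cn u·dn u)/D = -0.1664627554441919/0.999843261003634 = -0.166488850739563
cn(u+v) = (cn u·cn v − sn u·sn v·dn u·dn v)/D = -0.9858887856266081/0.999843261003634 = -0.9860433370696338
dn(u+v) = (dn u·dn v − m·sn u·sn v·cn u·cn v)/D = 0.9997846409737532/0.999843261003634 = 0.9999413707806342

sn(u+v)=-0.16648885 cn(u+v)=-0.98604334 dn(u+v)=0.99994137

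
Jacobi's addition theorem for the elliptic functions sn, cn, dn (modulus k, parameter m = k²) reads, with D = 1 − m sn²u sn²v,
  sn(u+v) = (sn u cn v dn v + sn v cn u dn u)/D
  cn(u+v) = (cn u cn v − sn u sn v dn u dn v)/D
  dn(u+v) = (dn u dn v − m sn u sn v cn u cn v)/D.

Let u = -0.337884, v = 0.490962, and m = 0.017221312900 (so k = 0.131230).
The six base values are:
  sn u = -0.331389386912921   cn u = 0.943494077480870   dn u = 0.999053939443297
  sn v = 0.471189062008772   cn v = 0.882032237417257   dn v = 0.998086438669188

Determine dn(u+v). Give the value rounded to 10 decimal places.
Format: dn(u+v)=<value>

dn(u+v)=0.9997998052

m = k² = 0.0172213129
D = 1 − m·sn²u·sn²v = 0.9995801116263781
dn(u+v) = (dn u·dn v − m·sn u·sn v·cn u·cn v)/D = 0.9993800009316059/0.9995801116263781 = 0.999799805245778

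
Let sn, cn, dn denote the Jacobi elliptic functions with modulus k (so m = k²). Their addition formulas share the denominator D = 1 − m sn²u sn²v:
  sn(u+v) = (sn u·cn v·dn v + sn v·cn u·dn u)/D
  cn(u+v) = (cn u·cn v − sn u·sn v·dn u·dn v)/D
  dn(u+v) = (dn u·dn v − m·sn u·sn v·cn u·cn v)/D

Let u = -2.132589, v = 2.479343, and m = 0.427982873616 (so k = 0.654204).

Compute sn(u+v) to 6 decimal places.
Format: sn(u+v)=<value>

sn u = -0.9675400298725171, cn u = -0.2527178082254766, dn u = 0.774177502230424
sn v = 0.8617538403646038, cn v = -0.5073266389781409, dn v = 0.8259367377456
m = k² = 0.427982873616
D = 1 − m·sn²u·sn²v = 0.7024700224327881
sn(u+v) = (sn u·cn v·dn v + sn v·cn u·dn u)/D = 0.2368175460671588/0.7024700224327881 = 0.3371212130120718

sn(u+v)=0.337121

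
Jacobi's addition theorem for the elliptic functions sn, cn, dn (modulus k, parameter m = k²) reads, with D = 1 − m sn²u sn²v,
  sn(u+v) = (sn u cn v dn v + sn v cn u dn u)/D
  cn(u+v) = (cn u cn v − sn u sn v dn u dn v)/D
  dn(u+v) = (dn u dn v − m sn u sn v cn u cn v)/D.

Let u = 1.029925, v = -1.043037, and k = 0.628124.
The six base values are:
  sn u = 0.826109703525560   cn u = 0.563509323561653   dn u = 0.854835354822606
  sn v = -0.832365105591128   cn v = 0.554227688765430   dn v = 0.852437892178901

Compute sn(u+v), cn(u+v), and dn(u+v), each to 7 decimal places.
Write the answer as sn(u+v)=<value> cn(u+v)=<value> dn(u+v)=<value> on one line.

sn(u+v)=-0.0131115 cn(u+v)=0.9999140 dn(u+v)=0.9999661

m = k² = 0.394539759376
D = 1 − m·sn²u·sn²v = 0.8134505585283773
sn(u+v) = (sn u·cn v·dn v + sn v·cn u·dn u)/D = -0.01066553753686057/0.8134505585283773 = -0.0131114760756397
cn(u+v) = (cn u·cn v − sn u·sn v·dn u·dn v)/D = 0.8133806350529738/0.8134505585283773 = 0.9999140409030758
dn(u+v) = (dn u·dn v − m·sn u·sn v·cn u·cn v)/D = 0.8134229716551368/0.8134505585283773 = 0.9999660866011445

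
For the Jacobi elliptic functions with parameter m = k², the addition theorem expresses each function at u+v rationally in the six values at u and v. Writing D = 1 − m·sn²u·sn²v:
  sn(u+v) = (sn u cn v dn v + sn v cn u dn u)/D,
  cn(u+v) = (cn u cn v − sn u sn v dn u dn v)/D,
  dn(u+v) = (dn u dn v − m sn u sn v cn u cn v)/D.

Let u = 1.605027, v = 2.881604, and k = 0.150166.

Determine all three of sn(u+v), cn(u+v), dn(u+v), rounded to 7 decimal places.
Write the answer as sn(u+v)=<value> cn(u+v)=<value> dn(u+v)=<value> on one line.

sn(u+v)=-0.9689470 cn(u+v)=-0.2472687 dn(u+v)=0.9893578

sn u = 0.9996881438692912, cn u = -0.02497228478076036, dn u = 0.9886679092874781
sn v = 0.2742868502427332, cn v = -0.9616479209065657, dn v = 0.9991513912290041
m = k² = 0.022549827556
D = 1 − m·sn²u·sn²v = 0.998304560556096
sn(u+v) = (sn u·cn v·dn v + sn v·cn u·dn u)/D = -0.9673041661355858/0.998304560556096 = -0.9689469570255777
cn(u+v) = (cn u·cn v − sn u·sn v·dn u·dn v)/D = -0.2468494395453207/0.998304560556096 = -0.2472686685993056
dn(u+v) = (dn u·dn v − m·sn u·sn v·cn u·cn v)/D = 0.9876804304736073/0.998304560556096 = 0.9893578267572267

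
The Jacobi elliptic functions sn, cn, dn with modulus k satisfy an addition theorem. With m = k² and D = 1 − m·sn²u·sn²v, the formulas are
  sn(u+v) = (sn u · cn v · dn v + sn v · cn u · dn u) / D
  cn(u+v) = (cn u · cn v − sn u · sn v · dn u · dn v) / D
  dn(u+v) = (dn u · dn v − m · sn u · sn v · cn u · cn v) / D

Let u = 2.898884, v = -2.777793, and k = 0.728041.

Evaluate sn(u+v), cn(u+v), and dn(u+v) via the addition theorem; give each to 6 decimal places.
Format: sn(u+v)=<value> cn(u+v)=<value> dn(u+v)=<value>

sn u = 0.7267736823699227, cn u = -0.6868770010813164, dn u = 0.8485463609203681
sn v = -0.7922201347325128, cn v = -0.6102354120537411, dn v = 0.8169074743106134
m = k² = 0.530043697681
D = 1 − m·sn²u·sn²v = 0.824287842222636
sn(u+v) = (sn u·cn v·dn v + sn v·cn u·dn u)/D = 0.09944216652219183/0.824287842222636 = 0.1206400985535014
cn(u+v) = (cn u·cn v − sn u·sn v·dn u·dn v)/D = 0.8182675004871096/0.824287842222636 = 0.992696311376748
dn(u+v) = (dn u·dn v − m·sn u·sn v·cn u·cn v)/D = 0.8211022957860092/0.824287842222636 = 0.9961353955821583

sn(u+v)=0.120640 cn(u+v)=0.992696 dn(u+v)=0.996135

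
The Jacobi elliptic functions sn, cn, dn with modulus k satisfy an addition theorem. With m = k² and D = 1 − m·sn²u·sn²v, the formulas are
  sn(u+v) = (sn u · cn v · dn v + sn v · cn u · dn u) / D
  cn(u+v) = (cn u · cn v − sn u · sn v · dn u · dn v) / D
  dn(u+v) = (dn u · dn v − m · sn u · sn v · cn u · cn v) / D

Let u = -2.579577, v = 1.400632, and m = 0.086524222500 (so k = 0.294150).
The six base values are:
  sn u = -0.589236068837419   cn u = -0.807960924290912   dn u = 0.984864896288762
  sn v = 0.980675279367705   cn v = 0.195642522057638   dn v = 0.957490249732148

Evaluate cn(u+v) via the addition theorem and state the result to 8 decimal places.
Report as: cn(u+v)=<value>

m = k² = 0.0865242225
D = 1 − m·sn²u·sn²v = 0.9711087183585997
cn(u+v) = (cn u·cn v − sn u·sn v·dn u·dn v)/D = 0.3868394801621434/0.9711087183585997 = 0.3983482722881866

cn(u+v)=0.39834827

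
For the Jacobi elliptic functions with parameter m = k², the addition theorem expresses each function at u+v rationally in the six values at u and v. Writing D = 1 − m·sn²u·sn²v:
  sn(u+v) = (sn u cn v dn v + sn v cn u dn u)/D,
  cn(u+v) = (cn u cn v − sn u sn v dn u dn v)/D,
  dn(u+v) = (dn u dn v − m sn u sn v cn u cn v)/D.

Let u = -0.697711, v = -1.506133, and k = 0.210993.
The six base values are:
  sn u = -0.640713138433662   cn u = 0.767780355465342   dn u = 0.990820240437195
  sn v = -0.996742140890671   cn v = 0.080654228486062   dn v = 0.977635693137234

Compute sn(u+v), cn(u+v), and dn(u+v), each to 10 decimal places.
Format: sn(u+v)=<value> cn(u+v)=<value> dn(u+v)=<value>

sn(u+v)=-0.8237304321 cn(u+v)=-0.5669816357 dn(u+v)=0.9847807314

m = k² = 0.044518046049
D = 1 − m·sn²u·sn²v = 0.9818436312797784
sn(u+v) = (sn u·cn v·dn v + sn v·cn u·dn u)/D = -0.8087744786316725/0.9818436312797784 = -0.8237304320826322
cn(u+v) = (cn u·cn v − sn u·sn v·dn u·dn v)/D = -0.5566873080991947/0.9818436312797784 = -0.5669816357351973
dn(u+v) = (dn u·dn v − m·sn u·sn v·cn u·cn v)/D = 0.966900689353985/0.9818436312797784 = 0.984780731422257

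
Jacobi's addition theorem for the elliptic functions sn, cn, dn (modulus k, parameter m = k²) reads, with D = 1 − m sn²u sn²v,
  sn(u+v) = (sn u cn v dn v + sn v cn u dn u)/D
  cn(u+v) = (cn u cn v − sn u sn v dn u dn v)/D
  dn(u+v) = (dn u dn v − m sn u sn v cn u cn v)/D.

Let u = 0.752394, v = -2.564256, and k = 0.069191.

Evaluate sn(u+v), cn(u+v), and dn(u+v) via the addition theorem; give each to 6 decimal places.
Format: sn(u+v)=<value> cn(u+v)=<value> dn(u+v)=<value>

sn u = 0.6831669688776589, cn u = 0.7302622081379481, dn u = 0.9988821958048958
sn v = -0.5488271064164656, cn v = -0.8359358870526672, dn v = 0.9992787314850012
m = k² = 0.004787394481
D = 1 − m·sn²u·sn²v = 0.9993269860895256
sn(u+v) = (sn u·cn v·dn v + sn v·cn u·dn u)/D = -0.9710115738307221/0.9993269860895256 = -0.9716655182408264
cn(u+v) = (cn u·cn v − sn u·sn v·dn u·dn v)/D = -0.2362010766562234/0.9993269860895256 = -0.2363601503252742
dn(u+v) = (dn u·dn v − m·sn u·sn v·cn u·cn v)/D = 0.9970659786207627/0.9993269860895256 = 0.997737469816951

sn(u+v)=-0.971666 cn(u+v)=-0.236360 dn(u+v)=0.997737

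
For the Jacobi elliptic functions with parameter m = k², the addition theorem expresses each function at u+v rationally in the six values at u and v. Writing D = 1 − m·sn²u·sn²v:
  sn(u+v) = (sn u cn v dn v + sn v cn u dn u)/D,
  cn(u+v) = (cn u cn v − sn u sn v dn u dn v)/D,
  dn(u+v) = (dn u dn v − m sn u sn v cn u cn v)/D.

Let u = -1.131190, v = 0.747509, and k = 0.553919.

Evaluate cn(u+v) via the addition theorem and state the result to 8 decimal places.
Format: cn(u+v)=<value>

sn u = -0.8791537187705608, cn u = 0.4765382867849064, dn u = 0.8734131493844803
sn v = 0.6657555565812081, cn v = 0.7461699128759118, dn v = 0.9295188303281789
m = k² = 0.306826258561
D = 1 − m·sn²u·sn²v = 0.8948881308440691
cn(u+v) = (cn u·cn v − sn u·sn v·dn u·dn v)/D = 0.8307578561469608/0.8948881308440691 = 0.9283371043969263

cn(u+v)=0.92833710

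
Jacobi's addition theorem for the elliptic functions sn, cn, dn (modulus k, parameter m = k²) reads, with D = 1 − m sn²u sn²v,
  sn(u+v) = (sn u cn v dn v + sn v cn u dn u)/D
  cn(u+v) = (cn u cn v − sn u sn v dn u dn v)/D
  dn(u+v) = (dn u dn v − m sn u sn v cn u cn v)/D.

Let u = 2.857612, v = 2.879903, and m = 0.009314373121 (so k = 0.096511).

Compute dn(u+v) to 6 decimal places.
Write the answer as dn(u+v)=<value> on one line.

dn(u+v)=0.998685

sn u = 0.2871948115574281, cn u = -0.9578721940919328, dn u = 0.9996157974425059
sn v = 0.2657809581926026, cn v = -0.9640334445765987, dn v = 0.9996709644551565
m = k² = 0.009314373121
D = 1 − m·sn²u·sn²v = 0.9999457306604626
dn(u+v) = (dn u·dn v − m·sn u·sn v·cn u·cn v)/D = 0.9986303595610307/0.9999457306604626 = 0.9986845575123731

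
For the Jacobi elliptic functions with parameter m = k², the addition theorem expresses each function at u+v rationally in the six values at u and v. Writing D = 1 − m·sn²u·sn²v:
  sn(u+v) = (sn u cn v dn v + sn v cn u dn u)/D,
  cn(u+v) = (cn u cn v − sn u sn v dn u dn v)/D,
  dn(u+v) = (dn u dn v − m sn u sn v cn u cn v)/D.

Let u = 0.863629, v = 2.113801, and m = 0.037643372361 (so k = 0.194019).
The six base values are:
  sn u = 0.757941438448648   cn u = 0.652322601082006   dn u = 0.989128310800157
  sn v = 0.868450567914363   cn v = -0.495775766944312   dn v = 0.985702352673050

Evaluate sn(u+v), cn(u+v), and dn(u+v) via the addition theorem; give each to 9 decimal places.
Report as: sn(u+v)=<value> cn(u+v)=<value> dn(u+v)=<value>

m = k² = 0.037643372361
D = 1 − m·sn²u·sn²v = 0.9836901474823537
sn(u+v) = (sn u·cn v·dn v + sn v·cn u·dn u)/D = 0.1899546281120635/0.9836901474823537 = 0.1931041279596338
cn(u+v) = (cn u·cn v − sn u·sn v·dn u·dn v)/D = -0.9651753962429121/0.9836901474823537 = -0.981178269105543
dn(u+v) = (dn u·dn v − m·sn u·sn v·cn u·cn v)/D = 0.982999506335309/0.9836901474823537 = 0.999297907833262

sn(u+v)=0.193104128 cn(u+v)=-0.981178269 dn(u+v)=0.999297908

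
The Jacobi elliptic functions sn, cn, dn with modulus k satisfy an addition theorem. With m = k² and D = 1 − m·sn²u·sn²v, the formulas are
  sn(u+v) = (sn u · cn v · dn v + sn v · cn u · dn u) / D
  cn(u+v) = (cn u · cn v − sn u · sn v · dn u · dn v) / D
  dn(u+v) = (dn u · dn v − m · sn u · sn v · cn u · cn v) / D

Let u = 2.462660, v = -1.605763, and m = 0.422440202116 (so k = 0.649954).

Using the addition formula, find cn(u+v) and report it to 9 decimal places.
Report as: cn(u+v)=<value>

cn(u+v)=0.683001784

sn u = 0.865847567499159, cn u = -0.5003078950564235, dn u = 0.8266195955274284
sn v = -0.989798644210337, cn v = 0.1424733094982308, dn v = 0.7655943842035305
m = k² = 0.422440202116
D = 1 − m·sn²u·sn²v = 0.6897285371382249
cn(u+v) = (cn u·cn v − sn u·sn v·dn u·dn v)/D = 0.4710858214474212/0.6897285371382249 = 0.6830017841541235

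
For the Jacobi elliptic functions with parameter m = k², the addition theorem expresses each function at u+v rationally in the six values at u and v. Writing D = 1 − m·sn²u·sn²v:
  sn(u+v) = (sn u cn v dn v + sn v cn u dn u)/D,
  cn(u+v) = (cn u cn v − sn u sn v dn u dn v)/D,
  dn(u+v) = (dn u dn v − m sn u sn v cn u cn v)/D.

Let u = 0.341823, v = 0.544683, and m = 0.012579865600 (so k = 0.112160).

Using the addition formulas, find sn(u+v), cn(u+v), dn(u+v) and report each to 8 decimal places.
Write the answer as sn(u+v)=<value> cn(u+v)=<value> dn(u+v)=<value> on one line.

sn u = 0.3351281116170998, cn u = 0.9421725684841162, dn u = 0.99929332259679
sn v = 0.5178739365481234, cn v = 0.8554569456402527, dn v = 0.9983116561951555
m = k² = 0.0125798656
D = 1 − m·sn²u·sn²v = 0.9996210814829535
sn(u+v) = (sn u·cn v·dn v + sn v·cn u·dn u)/D = 0.7737854536431967/0.9996210814829535 = 0.7740787664214463
cn(u+v) = (cn u·cn v − sn u·sn v·dn u·dn v)/D = 0.6328494120052114/0.9996210814829535 = 0.6330893012644045
dn(u+v) = (dn u·dn v − m·sn u·sn v·cn u·cn v)/D = 0.9958464682865021/0.9996210814829535 = 0.9962239559905523

sn(u+v)=0.77407877 cn(u+v)=0.63308930 dn(u+v)=0.99622396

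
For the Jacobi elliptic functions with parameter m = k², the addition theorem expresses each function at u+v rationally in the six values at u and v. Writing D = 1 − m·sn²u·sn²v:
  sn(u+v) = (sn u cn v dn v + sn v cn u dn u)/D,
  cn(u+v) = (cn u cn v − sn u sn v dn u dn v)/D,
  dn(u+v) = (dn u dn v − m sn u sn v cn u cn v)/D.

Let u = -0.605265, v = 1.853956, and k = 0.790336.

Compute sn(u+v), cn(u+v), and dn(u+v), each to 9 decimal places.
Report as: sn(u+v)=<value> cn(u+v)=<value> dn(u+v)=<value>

sn u = -0.5513556526710357, cn u = 0.8342703064760823, dn u = 0.9000647286525798
sn v = 0.9971458721511755, cn v = 0.07549907053647458, dn v = 0.6155724752256753
m = k² = 0.624630992896
D = 1 − m·sn²u·sn²v = 0.8111988724456641
sn(u+v) = (sn u·cn v·dn v + sn v·cn u·dn u)/D = 0.7231297836804253/0.8111988724456641 = 0.8914334181706621
cn(u+v) = (cn u·cn v − sn u·sn v·dn u·dn v)/D = 0.367596146078027/0.8111988724456641 = 0.4531516975236542
dn(u+v) = (dn u·dn v − m·sn u·sn v·cn u·cn v)/D = 0.5756853681480607/0.8111988724456641 = 0.709672298252142

sn(u+v)=0.891433418 cn(u+v)=0.453151698 dn(u+v)=0.709672298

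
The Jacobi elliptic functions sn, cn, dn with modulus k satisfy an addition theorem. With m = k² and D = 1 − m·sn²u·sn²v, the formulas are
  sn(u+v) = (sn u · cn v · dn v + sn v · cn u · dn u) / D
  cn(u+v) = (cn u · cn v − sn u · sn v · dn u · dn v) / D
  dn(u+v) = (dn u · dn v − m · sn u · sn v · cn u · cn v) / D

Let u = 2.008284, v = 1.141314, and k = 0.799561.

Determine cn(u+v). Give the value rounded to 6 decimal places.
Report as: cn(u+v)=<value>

cn(u+v)=-0.707248

sn u = 0.9999654996509859, cn u = -0.008306594233150376, dn u = 0.6006216100940809
sn v = 0.8521220149515726, cn v = 0.5233431681362354, dn v = 0.7319824088923072
m = k² = 0.639297792721
D = 1 − m·sn²u·sn²v = 0.5358302766202454
cn(u+v) = (cn u·cn v − sn u·sn v·dn u·dn v)/D = -0.3789649915955509/0.5358302766202454 = -0.7072481868435585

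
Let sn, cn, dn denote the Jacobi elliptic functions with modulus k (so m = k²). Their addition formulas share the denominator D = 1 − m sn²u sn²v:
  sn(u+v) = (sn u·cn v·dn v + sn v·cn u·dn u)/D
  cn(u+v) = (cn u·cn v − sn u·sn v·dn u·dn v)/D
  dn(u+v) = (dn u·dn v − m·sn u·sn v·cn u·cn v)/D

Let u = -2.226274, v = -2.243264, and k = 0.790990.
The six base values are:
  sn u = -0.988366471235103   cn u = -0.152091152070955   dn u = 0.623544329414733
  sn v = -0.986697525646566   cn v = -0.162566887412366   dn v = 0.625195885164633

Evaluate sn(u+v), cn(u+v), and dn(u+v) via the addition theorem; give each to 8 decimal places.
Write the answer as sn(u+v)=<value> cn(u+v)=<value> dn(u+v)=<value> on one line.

sn(u+v)=0.47912814 cn(u+v)=-0.87774497 dn(u+v)=0.92540258

m = k² = 0.6256651801
D = 1 − m·sn²u·sn²v = 0.4049601209728431
sn(u+v) = (sn u·cn v·dn v + sn v·cn u·dn u)/D = 0.1940277896284992/0.4049601209728431 = 0.479128140228679
cn(u+v) = (cn u·cn v − sn u·sn v·dn u·dn v)/D = -0.3554517075922109/0.4049601209728431 = -0.8777449659445546
dn(u+v) = (dn u·dn v − m·sn u·sn v·cn u·cn v)/D = 0.3747511417191212/0.4049601209728431 = 0.9254025824045333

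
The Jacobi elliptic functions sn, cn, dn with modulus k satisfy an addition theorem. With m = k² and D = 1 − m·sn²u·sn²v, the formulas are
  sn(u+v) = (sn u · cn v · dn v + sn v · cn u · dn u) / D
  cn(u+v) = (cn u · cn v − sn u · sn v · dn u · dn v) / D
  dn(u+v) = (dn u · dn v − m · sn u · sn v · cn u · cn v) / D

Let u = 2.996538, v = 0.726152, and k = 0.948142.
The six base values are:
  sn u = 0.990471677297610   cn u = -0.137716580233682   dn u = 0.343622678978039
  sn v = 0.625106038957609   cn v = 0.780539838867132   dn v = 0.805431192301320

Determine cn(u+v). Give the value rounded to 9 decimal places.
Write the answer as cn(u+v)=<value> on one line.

cn(u+v)=-0.425480150

m = k² = 0.898973252164
D = 1 − m·sn²u·sn²v = 0.6553817428677467
cn(u+v) = (cn u·cn v − sn u·sn v·dn u·dn v)/D = -0.2788519225745102/0.6553817428677467 = -0.4254801504758752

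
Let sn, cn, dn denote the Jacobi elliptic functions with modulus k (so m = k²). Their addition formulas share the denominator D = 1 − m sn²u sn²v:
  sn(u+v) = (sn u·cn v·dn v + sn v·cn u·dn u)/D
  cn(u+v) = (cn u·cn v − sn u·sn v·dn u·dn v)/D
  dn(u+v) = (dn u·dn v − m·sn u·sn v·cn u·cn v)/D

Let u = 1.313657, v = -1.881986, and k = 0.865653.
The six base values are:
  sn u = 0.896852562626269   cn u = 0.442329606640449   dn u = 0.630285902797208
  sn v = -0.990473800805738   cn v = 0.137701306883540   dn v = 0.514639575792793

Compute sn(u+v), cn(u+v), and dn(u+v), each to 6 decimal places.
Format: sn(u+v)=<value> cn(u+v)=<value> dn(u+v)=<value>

sn(u+v)=-0.520154 cn(u+v)=0.854072 dn(u+v)=0.892891

m = k² = 0.749355116409
D = 1 − m·sn²u·sn²v = 0.4086892580823377
sn(u+v) = (sn u·cn v·dn v + sn v·cn u·dn u)/D = -0.2125814272360452/0.4086892580823377 = -0.5201541832382022
cn(u+v) = (cn u·cn v − sn u·sn v·dn u·dn v)/D = 0.3490502062256627/0.4086892580823377 = 0.8540723772958582
dn(u+v) = (dn u·dn v − m·sn u·sn v·cn u·cn v)/D = 0.3649149285980921/0.4086892580823377 = 0.8928909223363377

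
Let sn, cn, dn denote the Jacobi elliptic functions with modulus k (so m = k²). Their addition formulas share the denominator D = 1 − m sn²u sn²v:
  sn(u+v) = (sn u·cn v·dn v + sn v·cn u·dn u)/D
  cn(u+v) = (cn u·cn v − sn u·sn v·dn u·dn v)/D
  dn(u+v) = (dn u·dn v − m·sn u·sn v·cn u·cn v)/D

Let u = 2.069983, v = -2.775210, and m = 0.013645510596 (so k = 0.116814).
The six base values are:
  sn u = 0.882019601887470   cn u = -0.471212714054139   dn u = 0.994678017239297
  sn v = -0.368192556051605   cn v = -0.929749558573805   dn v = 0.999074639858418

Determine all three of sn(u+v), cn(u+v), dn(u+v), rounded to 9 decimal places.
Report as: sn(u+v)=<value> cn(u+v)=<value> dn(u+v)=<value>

m = k² = 0.013645510596
D = 1 − m·sn²u·sn²v = 0.9985608824392576
sn(u+v) = (sn u·cn v·dn v + sn v·cn u·dn u)/D = -0.6467248216202016/0.9985608824392576 = -0.6476568760037942
cn(u+v) = (cn u·cn v − sn u·sn v·dn u·dn v)/D = 0.7608356202480187/0.9985608824392576 = 0.761932130156621
dn(u+v) = (dn u·dn v − m·sn u·sn v·cn u·cn v)/D = 0.9956990309647572/0.9985608824392576 = 0.9971340240491801

sn(u+v)=-0.647656876 cn(u+v)=0.761932130 dn(u+v)=0.997134024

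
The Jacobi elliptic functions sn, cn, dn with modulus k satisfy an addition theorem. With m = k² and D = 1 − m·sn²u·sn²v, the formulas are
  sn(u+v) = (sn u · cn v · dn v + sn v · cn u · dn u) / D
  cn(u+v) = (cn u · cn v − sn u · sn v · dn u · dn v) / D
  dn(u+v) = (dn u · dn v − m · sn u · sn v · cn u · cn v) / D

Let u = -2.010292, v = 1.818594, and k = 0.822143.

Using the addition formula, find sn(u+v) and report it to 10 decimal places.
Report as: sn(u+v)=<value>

sn(u+v)=-0.1897535890

sn u = -0.999843962252689, cn u = 0.0176649694832291, dn u = 0.569466249118605
sn v = 0.99188269234725, cn v = 0.127156299969646, dn v = 0.5788001706521126
m = k² = 0.675919112449
D = 1 − m·sn²u·sn²v = 0.335217148552158
sn(u+v) = (sn u·cn v·dn v + sn v·cn u·dn u)/D = -0.06360865702945813/0.335217148552158 = -0.1897535889920648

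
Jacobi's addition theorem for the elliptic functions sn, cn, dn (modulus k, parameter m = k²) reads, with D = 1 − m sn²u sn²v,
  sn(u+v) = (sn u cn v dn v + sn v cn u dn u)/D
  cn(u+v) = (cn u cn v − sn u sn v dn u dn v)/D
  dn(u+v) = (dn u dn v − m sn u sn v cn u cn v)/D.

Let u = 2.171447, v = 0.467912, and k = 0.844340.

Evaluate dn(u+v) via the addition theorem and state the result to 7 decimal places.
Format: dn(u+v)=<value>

sn u = 0.9991566438372939, cn u = -0.04106094343527676, dn u = 0.53692823681286
sn v = 0.4406621678704344, cn v = 0.8976730216552846, dn v = 0.9282051962444232
m = k² = 0.7129100356
D = 1 − m·sn²u·sn²v = 0.8617982880857149
dn(u+v) = (dn u·dn v − m·sn u·sn v·cn u·cn v)/D = 0.5099492547651653/0.8617982880857149 = 0.591726929393071

dn(u+v)=0.5917269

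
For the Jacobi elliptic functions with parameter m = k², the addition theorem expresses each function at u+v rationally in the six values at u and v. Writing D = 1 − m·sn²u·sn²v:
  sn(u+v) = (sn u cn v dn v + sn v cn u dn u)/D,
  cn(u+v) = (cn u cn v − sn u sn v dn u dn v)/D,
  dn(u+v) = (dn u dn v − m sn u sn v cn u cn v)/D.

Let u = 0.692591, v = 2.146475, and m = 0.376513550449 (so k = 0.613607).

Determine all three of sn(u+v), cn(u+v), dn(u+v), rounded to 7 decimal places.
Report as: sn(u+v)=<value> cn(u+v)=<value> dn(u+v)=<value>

sn u = 0.6239294146810901, cn u = 0.7814807006546689, dn u = 0.9238115744907637
sn v = 0.9533340247268415, cn v = -0.3019176001794563, dn v = 0.811053176477712
m = k² = 0.376513550449
D = 1 − m·sn²u·sn²v = 0.8667884999694881
sn(u+v) = (sn u·cn v·dn v + sn v·cn u·dn u)/D = 0.535468477177467/0.8667884999694881 = 0.6177613999220295
cn(u+v) = (cn u·cn v − sn u·sn v·dn u·dn v)/D = -0.6816126565936109/0.8667884999694881 = -0.7863655973949867
dn(u+v) = (dn u·dn v − m·sn u·sn v·cn u·cn v)/D = 0.8021009256337793/0.8667884999694881 = 0.925370982266163

sn(u+v)=0.6177614 cn(u+v)=-0.7863656 dn(u+v)=0.9253710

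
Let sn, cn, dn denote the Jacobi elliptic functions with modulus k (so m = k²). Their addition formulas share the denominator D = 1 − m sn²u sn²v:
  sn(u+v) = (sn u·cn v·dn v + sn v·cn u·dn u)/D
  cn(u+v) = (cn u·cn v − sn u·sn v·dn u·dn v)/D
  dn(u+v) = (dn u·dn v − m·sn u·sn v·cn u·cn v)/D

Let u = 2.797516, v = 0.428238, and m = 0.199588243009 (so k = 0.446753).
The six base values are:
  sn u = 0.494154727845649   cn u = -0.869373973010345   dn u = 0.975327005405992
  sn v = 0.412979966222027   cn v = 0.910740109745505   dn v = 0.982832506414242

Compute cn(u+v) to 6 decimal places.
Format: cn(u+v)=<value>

cn(u+v)=-0.995674

m = k² = 0.199588243009
D = 1 − m·sn²u·sn²v = 0.9916877454646292
cn(u+v) = (cn u·cn v − sn u·sn v·dn u·dn v)/D = -0.9873975520019275/0.9916877454646292 = -0.9956738464478134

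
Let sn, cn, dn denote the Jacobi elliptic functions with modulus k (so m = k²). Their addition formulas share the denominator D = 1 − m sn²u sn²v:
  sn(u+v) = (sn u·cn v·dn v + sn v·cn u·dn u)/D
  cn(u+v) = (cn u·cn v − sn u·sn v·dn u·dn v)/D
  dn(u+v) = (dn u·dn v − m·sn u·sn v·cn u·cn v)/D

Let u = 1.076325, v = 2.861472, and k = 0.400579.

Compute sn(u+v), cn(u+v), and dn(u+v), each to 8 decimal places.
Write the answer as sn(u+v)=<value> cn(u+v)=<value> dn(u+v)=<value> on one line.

sn(u+v)=-0.60550781 cn(u+v)=-0.79583936 dn(u+v)=0.97013798

sn u = 0.8673963949268325, cn u = 0.4976178192829658, dn u = 0.9376945163676012
sn v = 0.4050868608178527, cn v = -0.9142782044830434, dn v = 0.9867465113423838
m = k² = 0.160463535241
D = 1 − m·sn²u·sn²v = 0.9801889316910013
sn(u+v) = (sn u·cn v·dn v + sn v·cn u·dn u)/D = -0.593512052344997/0.9801889316910013 = -0.6055078089089239
cn(u+v) = (cn u·cn v − sn u·sn v·dn u·dn v)/D = -0.7800729360327635/0.9801889316910013 = -0.7958393640366843
dn(u+v) = (dn u·dn v − m·sn u·sn v·cn u·cn v)/D = 0.9509185083261523/0.9801889316910013 = 0.9701379780790299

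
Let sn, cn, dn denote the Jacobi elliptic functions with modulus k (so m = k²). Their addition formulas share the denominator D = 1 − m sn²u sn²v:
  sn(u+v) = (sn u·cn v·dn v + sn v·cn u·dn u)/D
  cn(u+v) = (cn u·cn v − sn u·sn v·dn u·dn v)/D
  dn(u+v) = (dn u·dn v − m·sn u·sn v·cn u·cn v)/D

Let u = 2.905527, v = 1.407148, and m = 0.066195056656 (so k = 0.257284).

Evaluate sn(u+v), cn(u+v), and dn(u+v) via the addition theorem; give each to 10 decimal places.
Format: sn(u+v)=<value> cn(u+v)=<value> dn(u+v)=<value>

sn(u+v)=-0.8935101964 cn(u+v)=-0.4490429032 dn(u+v)=0.9732175930

sn u = 0.2857796916859092, cn u = -0.9582953447762891, dn u = 0.9972932605772193
sn v = 0.9830624071893367, cn v = 0.1832711203957318, dn v = 0.9674855673351765
m = k² = 0.066195056656
D = 1 − m·sn²u·sn²v = 0.9947754310809481
sn(u+v) = (sn u·cn v·dn v + sn v·cn u·dn u)/D = -0.8888419907896144/0.9947754310809481 = -0.8935101963905324
cn(u+v) = (cn u·cn v − sn u·sn v·dn u·dn v)/D = -0.4466968476399191/0.9947754310809481 = -0.449042903235484
dn(u+v) = (dn u·dn v − m·sn u·sn v·cn u·cn v)/D = 0.968132950643807/0.9947754310809481 = 0.9732175930318357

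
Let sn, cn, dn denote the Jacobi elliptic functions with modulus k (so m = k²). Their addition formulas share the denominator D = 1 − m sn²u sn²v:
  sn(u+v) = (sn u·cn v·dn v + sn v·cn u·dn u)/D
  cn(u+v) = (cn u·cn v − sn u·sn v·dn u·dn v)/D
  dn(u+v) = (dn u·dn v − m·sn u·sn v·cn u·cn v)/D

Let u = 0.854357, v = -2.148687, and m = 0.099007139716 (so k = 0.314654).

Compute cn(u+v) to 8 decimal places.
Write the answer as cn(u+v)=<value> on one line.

cn(u+v)=0.29745926

sn u = 0.7482914064863993, cn u = 0.6633701613568448, dn u = 0.9718857645392784
sn v = -0.8719009531220022, cn v = -0.4896822724430037, dn v = 0.9616307276569146
m = k² = 0.099007139716
D = 1 − m·sn²u·sn²v = 0.9578553613657049
cn(u+v) = (cn u·cn v − sn u·sn v·dn u·dn v)/D = 0.2849229467271483/0.9578553613657049 = 0.2974592597371974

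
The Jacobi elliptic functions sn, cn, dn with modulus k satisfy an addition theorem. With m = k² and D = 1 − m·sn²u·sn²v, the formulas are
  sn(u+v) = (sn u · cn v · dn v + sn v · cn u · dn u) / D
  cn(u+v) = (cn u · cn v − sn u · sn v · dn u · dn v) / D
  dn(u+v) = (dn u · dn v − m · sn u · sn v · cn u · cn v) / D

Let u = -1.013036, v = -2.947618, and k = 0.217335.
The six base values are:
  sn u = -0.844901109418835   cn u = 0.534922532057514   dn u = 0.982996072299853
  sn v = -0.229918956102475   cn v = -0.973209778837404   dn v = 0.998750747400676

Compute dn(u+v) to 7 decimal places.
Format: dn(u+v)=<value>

m = k² = 0.047234502225
D = 1 − m·sn²u·sn²v = 0.9982175364334869
dn(u+v) = (dn u·dn v − m·sn u·sn v·cn u·cn v)/D = 0.9865448651998679/0.9982175364334869 = 0.9883064855028253

dn(u+v)=0.9883065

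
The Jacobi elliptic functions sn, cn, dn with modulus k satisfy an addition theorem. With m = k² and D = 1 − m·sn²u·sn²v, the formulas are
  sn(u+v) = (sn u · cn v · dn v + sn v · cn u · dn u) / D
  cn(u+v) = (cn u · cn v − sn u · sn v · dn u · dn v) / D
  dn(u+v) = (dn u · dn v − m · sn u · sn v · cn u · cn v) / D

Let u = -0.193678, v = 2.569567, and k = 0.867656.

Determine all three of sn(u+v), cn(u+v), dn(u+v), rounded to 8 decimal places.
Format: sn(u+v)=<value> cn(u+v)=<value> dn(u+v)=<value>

sn(u+v)=0.99426552 cn(u+v)=-0.10693963 dn(u+v)=0.50574940

sn u = -0.1915827272213125, cn u = 0.9814764687094868, dn u = 0.9860873614141442
sn v = 0.9786422110016597, cn v = -0.2055709679059348, dn v = 0.5281922920791248
m = k² = 0.752826934336
D = 1 − m·sn²u·sn²v = 0.9735359846967094
sn(u+v) = (sn u·cn v·dn v + sn v·cn u·dn u)/D = 0.967953257295215/0.9735359846967094 = 0.9942655151024195
cn(u+v) = (cn u·cn v − sn u·sn v·dn u·dn v)/D = -0.1041095826087827/0.9735359846967094 = -0.1069396347390451
dn(u+v) = (dn u·dn v − m·sn u·sn v·cn u·cn v)/D = 0.4923652432522965/0.9735359846967094 = 0.5057494031981628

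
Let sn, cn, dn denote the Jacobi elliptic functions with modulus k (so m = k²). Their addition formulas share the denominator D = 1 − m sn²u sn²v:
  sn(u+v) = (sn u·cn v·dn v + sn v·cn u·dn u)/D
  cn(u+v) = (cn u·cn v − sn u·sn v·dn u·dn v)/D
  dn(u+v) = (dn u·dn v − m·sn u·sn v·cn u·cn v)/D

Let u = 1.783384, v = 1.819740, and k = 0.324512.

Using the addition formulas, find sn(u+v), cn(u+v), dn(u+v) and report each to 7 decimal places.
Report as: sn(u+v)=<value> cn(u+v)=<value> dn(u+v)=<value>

sn(u+v)=-0.3640796 cn(u+v)=-0.9313678 dn(u+v)=0.9929960

sn u = 0.9872998128787869, cn u = -0.1588681198022824, dn u = 0.9472855112380855
sn v = 0.9812418536950144, cn v = -0.1927807681206089, dn v = 0.9479481391378257
m = k² = 0.105308038144
D = 1 − m·sn²u·sn²v = 0.901164773936076
sn(u+v) = (sn u·cn v·dn v + sn v·cn u·dn u)/D = -0.3280957494357382/0.901164773936076 = -0.3640796432850931
cn(u+v) = (cn u·cn v − sn u·sn v·dn u·dn v)/D = -0.8393158696137351/0.901164773936076 = -0.9313678185042681
dn(u+v) = (dn u·dn v − m·sn u·sn v·cn u·cn v)/D = 0.8948529903132716/0.901164773936076 = 0.9929959716520697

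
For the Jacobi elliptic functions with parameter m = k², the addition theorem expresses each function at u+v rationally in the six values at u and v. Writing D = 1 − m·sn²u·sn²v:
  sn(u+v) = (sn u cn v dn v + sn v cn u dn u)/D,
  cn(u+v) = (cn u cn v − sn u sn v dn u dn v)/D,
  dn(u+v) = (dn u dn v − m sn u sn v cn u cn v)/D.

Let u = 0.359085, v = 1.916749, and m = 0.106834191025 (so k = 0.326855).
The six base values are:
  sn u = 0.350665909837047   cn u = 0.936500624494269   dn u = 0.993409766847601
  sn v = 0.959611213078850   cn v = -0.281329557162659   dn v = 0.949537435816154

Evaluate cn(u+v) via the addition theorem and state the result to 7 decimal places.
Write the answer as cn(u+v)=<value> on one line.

m = k² = 0.106834191025
D = 1 − m·sn²u·sn²v = 0.9879027128510942
cn(u+v) = (cn u·cn v − sn u·sn v·dn u·dn v)/D = -0.5808817185455365/0.9879027128510942 = -0.5879948612238423

cn(u+v)=-0.5879949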